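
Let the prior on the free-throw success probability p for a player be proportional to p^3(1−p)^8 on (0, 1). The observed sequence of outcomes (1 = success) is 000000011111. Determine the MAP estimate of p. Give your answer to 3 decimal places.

p̂_MAP = 0.348

The prior density ∝ p^3(1−p)^8 is the kernel of Beta(4, 9).
Data: 5 successes in 12 trials (from the sequence). The binomial likelihood contributes p^5(1−p)^7, so the posterior is Beta(4+5, 9+7) = Beta(9, 16).
For Beta(a, b) with a, b > 1 the mode is (a−1)/(a+b−2) = 8/23 ≈ 0.348.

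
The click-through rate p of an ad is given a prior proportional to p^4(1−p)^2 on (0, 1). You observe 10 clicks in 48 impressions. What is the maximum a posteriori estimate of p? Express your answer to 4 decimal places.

p̂_MAP = 0.2593

The prior density ∝ p^4(1−p)^2 is the kernel of Beta(5, 3).
Data: 10 successes in 48 trials. The binomial likelihood contributes p^10(1−p)^38, so the posterior is Beta(5+10, 3+38) = Beta(15, 41).
For Beta(a, b) with a, b > 1 the mode is (a−1)/(a+b−2) = 14/54 ≈ 0.2593.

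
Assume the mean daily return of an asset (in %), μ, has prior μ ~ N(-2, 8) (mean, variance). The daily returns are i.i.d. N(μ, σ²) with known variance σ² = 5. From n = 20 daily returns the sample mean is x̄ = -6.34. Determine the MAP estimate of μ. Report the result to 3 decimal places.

μ̂_MAP = -6.208

n = 20, x̄ = -6.34.
For a Normal prior and Normal likelihood with known variance, the posterior is Normal; its mode equals its mean, the precision-weighted average.
Prior precision 1/σ₀² = 1/8 = 0.125; data precision n/σ² = 20/5 = 4.
μ̂ = (0.125·(-2) + 4·(-6.34)) / (0.125 + 4) = (-25.61)/4.125 = -5122/825 ≈ -6.208.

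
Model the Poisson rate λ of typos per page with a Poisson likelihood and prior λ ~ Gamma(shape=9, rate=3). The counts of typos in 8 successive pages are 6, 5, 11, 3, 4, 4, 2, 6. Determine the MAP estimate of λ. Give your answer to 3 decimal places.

Σxᵢ = 6+5+11+3+4+4+2+6 = 41, with n = 8.
Posterior ∝ λ^8e^(−3λ) · λ^41e^(−8λ) = λ^49e^(−11λ), i.e. Gamma(shape=50, rate=11).
The mode of a Gamma(a, b) with a ≥ 1 (shape–rate) is (a−1)/b = 49/11 ≈ 4.455.

λ̂_MAP = 4.455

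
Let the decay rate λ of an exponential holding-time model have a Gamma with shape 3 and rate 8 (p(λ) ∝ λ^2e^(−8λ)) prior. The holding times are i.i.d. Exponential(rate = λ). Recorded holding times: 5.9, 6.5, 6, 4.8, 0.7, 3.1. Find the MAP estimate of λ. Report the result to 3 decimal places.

The Exponential(rate=λ) likelihood is ∝ λ^n e^(−λΣtᵢ). Here n = 6 and Σtᵢ = 5.9 + 6.5 + 6 + 4.8 + 0.7 + 3.1 = 27.
Posterior ∝ λ^2e^(−8λ) · λ^6e^(−27λ) = λ^8e^(−35λ), i.e. Gamma(9, 35).
Mode = (a−1)/b = 8/35 ≈ 0.229.

λ̂_MAP = 0.229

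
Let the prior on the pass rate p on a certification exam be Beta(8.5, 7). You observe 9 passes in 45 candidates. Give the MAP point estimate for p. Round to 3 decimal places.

Prior: Beta(8.5, 7).
Data: 9 successes in 45 trials. The binomial likelihood contributes p^9(1−p)^36, so the posterior is Beta(8.5+9, 7+36) = Beta(17.5, 43).
For Beta(a, b) with a, b > 1 the mode is (a−1)/(a+b−2) = 16.5/58.5 ≈ 0.282.

p̂_MAP = 0.282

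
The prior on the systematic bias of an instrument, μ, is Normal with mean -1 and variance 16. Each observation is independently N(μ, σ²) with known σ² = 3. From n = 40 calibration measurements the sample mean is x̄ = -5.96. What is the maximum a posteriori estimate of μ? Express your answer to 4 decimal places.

n = 40, x̄ = -5.96.
For a Normal prior and Normal likelihood with known variance, the posterior is Normal; its mode equals its mean, the precision-weighted average.
Prior precision 1/σ₀² = 1/16 = 0.0625; data precision n/σ² = 40/3.
μ̂ = (0.0625·(-1) + (40/3)·(-5.96)) / (0.0625 + 40/3) = (-19087/240)/(643/48) = -19087/3215 ≈ -5.9369.

μ̂_MAP = -5.9369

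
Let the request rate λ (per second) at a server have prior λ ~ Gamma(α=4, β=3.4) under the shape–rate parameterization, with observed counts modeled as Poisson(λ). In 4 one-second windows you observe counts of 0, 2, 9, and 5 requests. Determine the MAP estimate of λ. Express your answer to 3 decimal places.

Σxᵢ = 0+2+9+5 = 16, with n = 4.
Posterior ∝ λ^3e^(−3.4λ) · λ^16e^(−4λ) = λ^19e^(−7.4λ), i.e. Gamma(shape=20, rate=7.4).
The mode of a Gamma(a, b) with a ≥ 1 (shape–rate) is (a−1)/b = 19/7.4 ≈ 2.568.

λ̂_MAP = 2.568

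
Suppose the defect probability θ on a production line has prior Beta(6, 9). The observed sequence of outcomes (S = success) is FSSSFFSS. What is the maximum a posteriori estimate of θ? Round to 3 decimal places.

θ̂_MAP = 0.476

Prior: Beta(6, 9).
Data: 5 successes in 8 trials (from the sequence). The binomial likelihood contributes θ^5(1−θ)^3, so the posterior is Beta(6+5, 9+3) = Beta(11, 12).
For Beta(a, b) with a, b > 1 the mode is (a−1)/(a+b−2) = 10/21 ≈ 0.476.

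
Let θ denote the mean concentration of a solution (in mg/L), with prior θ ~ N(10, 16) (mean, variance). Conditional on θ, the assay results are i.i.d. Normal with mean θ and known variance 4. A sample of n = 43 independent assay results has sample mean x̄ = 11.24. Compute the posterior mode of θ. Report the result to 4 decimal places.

n = 43, x̄ = 11.24.
For a Normal prior and Normal likelihood with known variance, the posterior is Normal; its mode equals its mean, the precision-weighted average.
Prior precision 1/σ₀² = 1/16 = 0.0625; data precision n/σ² = 43/4 = 10.75.
θ̂ = (0.0625·10 + 10.75·11.24) / (0.0625 + 10.75) = 121.455/10.8125 = 48582/4325 ≈ 11.2328.

θ̂_MAP = 11.2328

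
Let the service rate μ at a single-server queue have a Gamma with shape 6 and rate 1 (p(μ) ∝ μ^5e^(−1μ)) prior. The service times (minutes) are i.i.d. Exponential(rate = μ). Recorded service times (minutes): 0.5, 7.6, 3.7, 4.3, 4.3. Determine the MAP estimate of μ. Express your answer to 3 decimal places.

μ̂_MAP = 0.467

The Exponential(rate=μ) likelihood is ∝ μ^n e^(−μΣtᵢ). Here n = 5 and Σtᵢ = 0.5 + 7.6 + 3.7 + 4.3 + 4.3 = 20.4.
Posterior ∝ μ^5e^(−1μ) · μ^5e^(−20.4μ) = μ^10e^(−21.4μ), i.e. Gamma(11, 21.4).
Mode = (a−1)/b = 10/21.4 ≈ 0.467.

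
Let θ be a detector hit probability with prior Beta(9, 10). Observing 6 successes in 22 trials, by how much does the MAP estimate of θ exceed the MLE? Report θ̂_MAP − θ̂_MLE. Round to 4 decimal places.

MAP − MLE = 0.0862

Posterior is Beta(15, 26); MAP = (15−1)/(41−2) = 14/39 ≈ 0.35897.
MLE ignores the prior: θ̂_MLE = k/n = 6/22 ≈ 0.27273.
Difference = 14/39 − 6/22 = 37/429 ≈ 0.0862.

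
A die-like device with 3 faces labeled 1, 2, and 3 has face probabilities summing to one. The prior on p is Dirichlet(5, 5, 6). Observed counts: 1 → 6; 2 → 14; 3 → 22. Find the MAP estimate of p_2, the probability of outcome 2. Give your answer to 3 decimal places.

MAP estimate: 0.327

The posterior is Dirichlet(αᵢ + nᵢ) = Dirichlet(11, 19, 28).
For a Dirichlet(a₁,…,a_K) with all aᵢ > 1, the mode has j-th component (aⱼ − 1)/(Σaᵢ − K).
Here Σaᵢ = 58 and K = 3, so p_2 = (19 − 1)/(58 − 3) = 18/55 ≈ 0.327.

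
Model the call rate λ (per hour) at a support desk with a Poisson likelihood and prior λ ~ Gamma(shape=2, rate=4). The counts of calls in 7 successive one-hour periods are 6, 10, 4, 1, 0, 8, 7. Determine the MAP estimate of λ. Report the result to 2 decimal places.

λ̂_MAP = 3.36

Σxᵢ = 6+10+4+1+0+8+7 = 36, with n = 7.
Posterior ∝ λe^(−4λ) · λ^36e^(−7λ) = λ^37e^(−11λ), i.e. Gamma(shape=38, rate=11).
The mode of a Gamma(a, b) with a ≥ 1 (shape–rate) is (a−1)/b = 37/11 ≈ 3.36.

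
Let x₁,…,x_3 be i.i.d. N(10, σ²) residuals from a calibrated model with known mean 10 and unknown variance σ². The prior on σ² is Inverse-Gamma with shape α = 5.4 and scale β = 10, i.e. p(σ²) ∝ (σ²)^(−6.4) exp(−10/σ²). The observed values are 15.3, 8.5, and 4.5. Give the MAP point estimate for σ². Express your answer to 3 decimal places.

σ̂²_MAP = 5.101

Sum of squared deviations about the known mean: SS = (15.3−10)² + (8.5−10)² + (4.5−10)² = 60.59.
The Normal likelihood contributes (σ²)^(−n/2) exp(−SS/(2σ²)), so the posterior is Inverse-Gamma(α + n/2, β + SS/2) = Inverse-Gamma(6.9, 40.295).
The mode of Inverse-Gamma(a, b) is b/(a+1) = 40.295/7.9 ≈ 5.101.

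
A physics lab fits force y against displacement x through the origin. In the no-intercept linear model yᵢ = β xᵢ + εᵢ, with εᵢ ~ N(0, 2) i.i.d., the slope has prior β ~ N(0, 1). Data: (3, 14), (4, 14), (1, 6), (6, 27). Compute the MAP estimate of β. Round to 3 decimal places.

β̂_MAP = 4.156

log p(β | y) = −Σ(yᵢ − βxᵢ)²/(2·2) − β²/(2·1) + const.
Setting the derivative to zero: Σxᵢ(yᵢ − βxᵢ)/2 − β/1 = 0, so β = Σxᵢyᵢ / (Σxᵢ² + σ²/τ²).
Σxᵢyᵢ = 3·14 + 4·14 + 1·6 + 6·27 = 266; Σxᵢ² = 62; σ²/τ² = 2.
β̂_MAP = 266 / (62 + 2) = 266/64 ≈ 4.156.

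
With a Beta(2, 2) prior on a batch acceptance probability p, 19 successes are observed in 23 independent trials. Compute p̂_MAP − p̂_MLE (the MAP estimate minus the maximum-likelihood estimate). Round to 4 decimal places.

MAP − MLE = -0.0261

Posterior is Beta(21, 6); MAP = (21−1)/(27−2) = 20/25 ≈ 0.80000.
MLE ignores the prior: p̂_MLE = k/n = 19/23 ≈ 0.82609.
Difference = 20/25 − 19/23 = -3/115 ≈ -0.0261.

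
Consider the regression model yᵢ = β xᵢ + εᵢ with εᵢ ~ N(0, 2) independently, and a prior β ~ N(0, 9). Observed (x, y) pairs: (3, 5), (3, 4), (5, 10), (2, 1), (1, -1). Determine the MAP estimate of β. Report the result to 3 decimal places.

log p(β | y) = −Σ(yᵢ − βxᵢ)²/(2·2) − β²/(2·9) + const.
Setting the derivative to zero: Σxᵢ(yᵢ − βxᵢ)/2 − β/9 = 0, so β = Σxᵢyᵢ / (Σxᵢ² + σ²/τ²).
Σxᵢyᵢ = 3·5 + 3·4 + 5·10 + 2·1 + 1·(-1) = 78; Σxᵢ² = 48; σ²/τ² = 2/9.
β̂_MAP = 78 / (48 + 2/9) = 78/(434/9) = 351/217 ≈ 1.618.

β̂_MAP = 1.618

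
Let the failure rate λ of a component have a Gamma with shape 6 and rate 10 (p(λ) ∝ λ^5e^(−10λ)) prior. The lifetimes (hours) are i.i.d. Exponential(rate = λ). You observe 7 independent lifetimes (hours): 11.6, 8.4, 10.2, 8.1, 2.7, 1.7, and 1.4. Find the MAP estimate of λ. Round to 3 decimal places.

λ̂_MAP = 0.222

The Exponential(rate=λ) likelihood is ∝ λ^n e^(−λΣtᵢ). Here n = 7 and Σtᵢ = 11.6 + 8.4 + 10.2 + 8.1 + 2.7 + 1.7 + 1.4 = 44.1.
Posterior ∝ λ^5e^(−10λ) · λ^7e^(−44.1λ) = λ^12e^(−54.1λ), i.e. Gamma(13, 54.1).
Mode = (a−1)/b = 12/54.1 ≈ 0.222.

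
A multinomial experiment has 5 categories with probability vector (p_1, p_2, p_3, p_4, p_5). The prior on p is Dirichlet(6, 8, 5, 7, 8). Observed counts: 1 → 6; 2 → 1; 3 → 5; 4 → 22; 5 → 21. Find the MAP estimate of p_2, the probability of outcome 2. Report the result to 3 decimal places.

MAP estimate: 0.095

The posterior is Dirichlet(αᵢ + nᵢ) = Dirichlet(12, 9, 10, 29, 29).
For a Dirichlet(a₁,…,a_K) with all aᵢ > 1, the mode has j-th component (aⱼ − 1)/(Σaᵢ − K).
Here Σaᵢ = 89 and K = 5, so p_2 = (9 − 1)/(89 − 5) = 8/84 ≈ 0.095.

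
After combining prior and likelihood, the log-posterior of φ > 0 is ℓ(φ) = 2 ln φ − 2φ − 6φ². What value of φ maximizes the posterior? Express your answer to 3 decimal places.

ℓ'(φ) = 2/φ − 2 − 12φ. Setting this to zero and multiplying by φ: 12φ² + 2φ − 2 = 0.
φ = (−2 + √(2² + 4·12·2)) / (2·12) = (−2 + √100) / 24 = (−2 + 10)/24 = 1/3.
ℓ''(φ) = −2/φ² − 12 < 0, confirming a maximum.

φ̂_MAP = 0.333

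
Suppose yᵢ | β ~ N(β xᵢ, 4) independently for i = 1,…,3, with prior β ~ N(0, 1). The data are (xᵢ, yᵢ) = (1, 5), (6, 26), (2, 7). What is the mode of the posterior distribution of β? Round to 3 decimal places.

log p(β | y) = −Σ(yᵢ − βxᵢ)²/(2·4) − β²/(2·1) + const.
Setting the derivative to zero: Σxᵢ(yᵢ − βxᵢ)/4 − β/1 = 0, so β = Σxᵢyᵢ / (Σxᵢ² + σ²/τ²).
Σxᵢyᵢ = 1·5 + 6·26 + 2·7 = 175; Σxᵢ² = 41; σ²/τ² = 4.
β̂_MAP = 175 / (41 + 4) = 175/45 ≈ 3.889.

β̂_MAP = 3.889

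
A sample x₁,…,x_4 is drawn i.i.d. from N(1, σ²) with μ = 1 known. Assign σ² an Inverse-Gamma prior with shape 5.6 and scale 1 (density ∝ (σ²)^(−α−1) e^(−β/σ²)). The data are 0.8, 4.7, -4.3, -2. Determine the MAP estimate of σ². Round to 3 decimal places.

σ̂²_MAP = 3.071

Sum of squared deviations about the known mean: SS = (0.8−1)² + (4.7−1)² + (-4.3−1)² + (-2−1)² = 50.82.
The Normal likelihood contributes (σ²)^(−n/2) exp(−SS/(2σ²)), so the posterior is Inverse-Gamma(α + n/2, β + SS/2) = Inverse-Gamma(7.6, 26.41).
The mode of Inverse-Gamma(a, b) is b/(a+1) = 26.41/8.6 ≈ 3.071.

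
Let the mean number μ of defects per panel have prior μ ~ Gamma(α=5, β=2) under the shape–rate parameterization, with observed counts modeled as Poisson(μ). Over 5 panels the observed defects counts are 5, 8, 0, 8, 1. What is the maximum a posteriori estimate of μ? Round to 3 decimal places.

Σxᵢ = 5+8+0+8+1 = 22, with n = 5.
Posterior ∝ μ^4e^(−2μ) · μ^22e^(−5μ) = μ^26e^(−7μ), i.e. Gamma(shape=27, rate=7).
The mode of a Gamma(a, b) with a ≥ 1 (shape–rate) is (a−1)/b = 26/7 ≈ 3.714.

μ̂_MAP = 3.714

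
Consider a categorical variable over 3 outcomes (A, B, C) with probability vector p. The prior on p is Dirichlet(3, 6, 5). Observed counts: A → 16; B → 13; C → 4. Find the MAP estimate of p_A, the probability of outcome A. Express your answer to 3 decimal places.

The posterior is Dirichlet(αᵢ + nᵢ) = Dirichlet(19, 19, 9).
For a Dirichlet(a₁,…,a_K) with all aᵢ > 1, the mode has j-th component (aⱼ − 1)/(Σaᵢ − K).
Here Σaᵢ = 47 and K = 3, so p_A = (19 − 1)/(47 − 3) = 18/44 ≈ 0.409.

MAP estimate of p_A = 0.409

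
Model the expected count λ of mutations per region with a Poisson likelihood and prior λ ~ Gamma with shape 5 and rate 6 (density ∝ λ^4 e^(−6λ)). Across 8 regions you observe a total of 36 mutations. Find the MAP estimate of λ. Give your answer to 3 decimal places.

λ̂_MAP = 2.857

Σxᵢ = 36, n = 8.
Posterior ∝ λ^4e^(−6λ) · λ^36e^(−8λ) = λ^40e^(−14λ), i.e. Gamma(shape=41, rate=14).
The mode of a Gamma(a, b) with a ≥ 1 (shape–rate) is (a−1)/b = 40/14 ≈ 2.857.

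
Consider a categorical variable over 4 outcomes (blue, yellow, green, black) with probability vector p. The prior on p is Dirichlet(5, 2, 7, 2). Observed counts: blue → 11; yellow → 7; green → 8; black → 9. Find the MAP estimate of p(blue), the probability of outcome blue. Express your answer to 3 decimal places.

The posterior is Dirichlet(αᵢ + nᵢ) = Dirichlet(16, 9, 15, 11).
For a Dirichlet(a₁,…,a_K) with all aᵢ > 1, the mode has j-th component (aⱼ − 1)/(Σaᵢ − K).
Here Σaᵢ = 51 and K = 4, so p(blue) = (16 − 1)/(51 − 4) = 15/47 ≈ 0.319.

MAP estimate of p(blue) = 0.319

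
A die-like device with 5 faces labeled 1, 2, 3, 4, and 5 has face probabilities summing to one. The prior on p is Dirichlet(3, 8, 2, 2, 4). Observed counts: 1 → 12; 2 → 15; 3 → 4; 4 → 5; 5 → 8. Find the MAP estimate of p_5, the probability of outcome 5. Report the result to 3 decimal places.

MAP estimate: 0.190

The posterior is Dirichlet(αᵢ + nᵢ) = Dirichlet(15, 23, 6, 7, 12).
For a Dirichlet(a₁,…,a_K) with all aᵢ > 1, the mode has j-th component (aⱼ − 1)/(Σaᵢ − K).
Here Σaᵢ = 63 and K = 5, so p_5 = (12 − 1)/(63 − 5) = 11/58 ≈ 0.190.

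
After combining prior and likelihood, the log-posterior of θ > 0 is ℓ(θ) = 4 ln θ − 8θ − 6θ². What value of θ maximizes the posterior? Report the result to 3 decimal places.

θ̂_MAP = 0.333

ℓ'(θ) = 4/θ − 8 − 12θ. Setting this to zero and multiplying by θ: 12θ² + 8θ − 4 = 0.
θ = (−8 + √(8² + 4·12·4)) / (2·12) = (−8 + √256) / 24 = (−8 + 16)/24 = 1/3.
ℓ''(θ) = −4/θ² − 12 < 0, confirming a maximum.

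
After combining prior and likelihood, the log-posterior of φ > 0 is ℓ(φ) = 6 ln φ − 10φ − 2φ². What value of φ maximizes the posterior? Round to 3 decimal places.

φ̂_MAP = 0.500

ℓ'(φ) = 6/φ − 10 − 4φ. Setting this to zero and multiplying by φ: 4φ² + 10φ − 6 = 0.
φ = (−10 + √(10² + 4·4·6)) / (2·4) = (−10 + √196) / 8 = (−10 + 14)/8 = 1/2.
ℓ''(φ) = −6/φ² − 4 < 0, confirming a maximum.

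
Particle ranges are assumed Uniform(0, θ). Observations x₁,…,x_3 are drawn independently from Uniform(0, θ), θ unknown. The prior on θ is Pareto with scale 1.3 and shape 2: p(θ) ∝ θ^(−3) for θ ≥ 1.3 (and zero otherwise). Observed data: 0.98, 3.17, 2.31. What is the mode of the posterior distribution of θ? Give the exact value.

The Uniform(0, θ) likelihood is θ^(−n) for θ ≥ max(xᵢ), zero otherwise. Here max(xᵢ) = 3.17.
Posterior ∝ θ^(−3) · θ^(−3) = θ^(−6) on θ ≥ max(1.3, 3.17) = 3.17.
This density is strictly decreasing in θ, so the posterior mode lies at the lower boundary of the support.

θ̂_MAP = 3.17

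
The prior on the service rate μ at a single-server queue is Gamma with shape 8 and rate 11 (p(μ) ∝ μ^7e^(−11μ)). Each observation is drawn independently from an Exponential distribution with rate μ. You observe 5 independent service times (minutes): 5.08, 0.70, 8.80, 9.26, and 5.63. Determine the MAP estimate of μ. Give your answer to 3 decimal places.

The Exponential(rate=μ) likelihood is ∝ μ^n e^(−μΣtᵢ). Here n = 5 and Σtᵢ = 5.08 + 0.70 + 8.80 + 9.26 + 5.63 = 29.47.
Posterior ∝ μ^7e^(−11μ) · μ^5e^(−29.47μ) = μ^12e^(−40.47μ), i.e. Gamma(13, 40.47).
Mode = (a−1)/b = 12/40.47 ≈ 0.297.

μ̂_MAP = 0.297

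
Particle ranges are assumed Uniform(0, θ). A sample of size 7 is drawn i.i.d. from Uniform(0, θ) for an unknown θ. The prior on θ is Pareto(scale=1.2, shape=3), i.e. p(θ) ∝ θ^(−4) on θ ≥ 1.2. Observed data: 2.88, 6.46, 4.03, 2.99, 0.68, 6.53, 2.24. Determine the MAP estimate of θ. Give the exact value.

θ̂_MAP = 6.53

The Uniform(0, θ) likelihood is θ^(−n) for θ ≥ max(xᵢ), zero otherwise. Here max(xᵢ) = 6.53.
Posterior ∝ θ^(−4) · θ^(−7) = θ^(−11) on θ ≥ max(1.2, 6.53) = 6.53.
This density is strictly decreasing in θ, so the posterior mode lies at the lower boundary of the support.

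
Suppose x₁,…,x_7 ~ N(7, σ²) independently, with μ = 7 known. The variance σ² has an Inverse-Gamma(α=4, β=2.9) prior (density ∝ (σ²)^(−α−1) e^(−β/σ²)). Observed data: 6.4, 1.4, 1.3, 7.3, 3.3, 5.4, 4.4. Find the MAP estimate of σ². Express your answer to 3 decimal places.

Sum of squared deviations about the known mean: SS = (6.4−7)² + (1.4−7)² + (1.3−7)² + (7.3−7)² + (3.3−7)² + (5.4−7)² + (4.4−7)² = 87.31.
The Normal likelihood contributes (σ²)^(−n/2) exp(−SS/(2σ²)), so the posterior is Inverse-Gamma(α + n/2, β + SS/2) = Inverse-Gamma(7.5, 46.555).
The mode of Inverse-Gamma(a, b) is b/(a+1) = 46.555/8.5 ≈ 5.477.

σ̂²_MAP = 5.477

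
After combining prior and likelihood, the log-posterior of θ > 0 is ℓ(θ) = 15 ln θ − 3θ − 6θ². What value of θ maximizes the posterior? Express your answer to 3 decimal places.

θ̂_MAP = 1.000

ℓ'(θ) = 15/θ − 3 − 12θ. Setting this to zero and multiplying by θ: 12θ² + 3θ − 15 = 0.
θ = (−3 + √(3² + 4·12·15)) / (2·12) = (−3 + √729) / 24 = (−3 + 27)/24 = 1.
ℓ''(θ) = −15/θ² − 12 < 0, confirming a maximum.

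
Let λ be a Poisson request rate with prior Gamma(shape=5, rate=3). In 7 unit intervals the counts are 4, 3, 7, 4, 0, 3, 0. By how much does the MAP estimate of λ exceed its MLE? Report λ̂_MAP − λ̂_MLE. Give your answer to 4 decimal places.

Σxᵢ = 21. Posterior is Gamma(26, 10); MAP = (26−1)/10 = 25/10 ≈ 2.50000.
MLE = x̄ = 21/7 ≈ 3.00000.
Difference = 25/10 − 21/7 = -1/2 ≈ -0.5000.

MAP − MLE = -0.5000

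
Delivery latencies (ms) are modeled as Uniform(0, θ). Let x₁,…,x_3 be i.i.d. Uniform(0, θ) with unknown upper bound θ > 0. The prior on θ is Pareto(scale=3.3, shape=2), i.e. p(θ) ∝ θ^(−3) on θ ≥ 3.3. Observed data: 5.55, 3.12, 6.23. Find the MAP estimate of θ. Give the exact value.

θ̂_MAP = 6.23

The Uniform(0, θ) likelihood is θ^(−n) for θ ≥ max(xᵢ), zero otherwise. Here max(xᵢ) = 6.23.
Posterior ∝ θ^(−3) · θ^(−3) = θ^(−6) on θ ≥ max(3.3, 6.23) = 6.23.
This density is strictly decreasing in θ, so the posterior mode lies at the lower boundary of the support.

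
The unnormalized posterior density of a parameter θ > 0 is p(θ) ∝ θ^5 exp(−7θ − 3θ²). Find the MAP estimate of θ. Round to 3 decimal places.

θ̂_MAP = 0.500

ℓ'(θ) = 5/θ − 7 − 6θ. Setting this to zero and multiplying by θ: 6θ² + 7θ − 5 = 0.
θ = (−7 + √(7² + 4·6·5)) / (2·6) = (−7 + √169) / 12 = (−7 + 13)/12 = 1/2.
ℓ''(θ) = −5/θ² − 6 < 0, confirming a maximum.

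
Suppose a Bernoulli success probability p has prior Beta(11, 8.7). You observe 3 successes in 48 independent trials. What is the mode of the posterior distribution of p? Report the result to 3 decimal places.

p̂_MAP = 0.198

Prior: Beta(11, 8.7).
Data: 3 successes in 48 trials. The binomial likelihood contributes p^3(1−p)^45, so the posterior is Beta(11+3, 8.7+45) = Beta(14, 53.7).
For Beta(a, b) with a, b > 1 the mode is (a−1)/(a+b−2) = 13/65.7 ≈ 0.198.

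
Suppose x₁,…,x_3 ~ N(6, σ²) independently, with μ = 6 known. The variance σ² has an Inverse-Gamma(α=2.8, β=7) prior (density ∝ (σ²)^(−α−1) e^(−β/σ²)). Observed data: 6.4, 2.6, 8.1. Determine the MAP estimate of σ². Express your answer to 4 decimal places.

σ̂²_MAP = 2.8425

Sum of squared deviations about the known mean: SS = (6.4−6)² + (2.6−6)² + (8.1−6)² = 16.13.
The Normal likelihood contributes (σ²)^(−n/2) exp(−SS/(2σ²)), so the posterior is Inverse-Gamma(α + n/2, β + SS/2) = Inverse-Gamma(4.3, 15.065).
The mode of Inverse-Gamma(a, b) is b/(a+1) = 15.065/5.3 ≈ 2.8425.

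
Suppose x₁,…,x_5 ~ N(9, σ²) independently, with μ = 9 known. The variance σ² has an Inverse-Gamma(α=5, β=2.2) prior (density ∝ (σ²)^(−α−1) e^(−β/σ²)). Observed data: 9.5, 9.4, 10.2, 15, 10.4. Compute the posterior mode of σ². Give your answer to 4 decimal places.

σ̂²_MAP = 2.6006

Sum of squared deviations about the known mean: SS = (9.5−9)² + (9.4−9)² + (10.2−9)² + (15−9)² + (10.4−9)² = 39.81.
The Normal likelihood contributes (σ²)^(−n/2) exp(−SS/(2σ²)), so the posterior is Inverse-Gamma(α + n/2, β + SS/2) = Inverse-Gamma(7.5, 22.105).
The mode of Inverse-Gamma(a, b) is b/(a+1) = 22.105/8.5 ≈ 2.6006.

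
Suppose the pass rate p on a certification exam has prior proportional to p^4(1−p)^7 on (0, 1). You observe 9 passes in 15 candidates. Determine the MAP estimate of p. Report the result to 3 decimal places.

p̂_MAP = 0.500

The prior density ∝ p^4(1−p)^7 is the kernel of Beta(5, 8).
Data: 9 successes in 15 trials. The binomial likelihood contributes p^9(1−p)^6, so the posterior is Beta(5+9, 8+6) = Beta(14, 14).
For Beta(a, b) with a, b > 1 the mode is (a−1)/(a+b−2) = 13/26 ≈ 0.500.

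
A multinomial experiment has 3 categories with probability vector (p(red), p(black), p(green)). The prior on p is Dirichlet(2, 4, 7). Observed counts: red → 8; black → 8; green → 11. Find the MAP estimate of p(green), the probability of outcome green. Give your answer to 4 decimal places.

The posterior is Dirichlet(αᵢ + nᵢ) = Dirichlet(10, 12, 18).
For a Dirichlet(a₁,…,a_K) with all aᵢ > 1, the mode has j-th component (aⱼ − 1)/(Σaᵢ − K).
Here Σaᵢ = 40 and K = 3, so p(green) = (18 − 1)/(40 − 3) = 17/37 ≈ 0.4595.

MAP estimate of p(green) = 0.4595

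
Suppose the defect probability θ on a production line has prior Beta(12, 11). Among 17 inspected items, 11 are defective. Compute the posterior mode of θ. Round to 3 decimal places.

Prior: Beta(12, 11).
Data: 11 successes in 17 trials. The binomial likelihood contributes θ^11(1−θ)^6, so the posterior is Beta(12+11, 11+6) = Beta(23, 17).
For Beta(a, b) with a, b > 1 the mode is (a−1)/(a+b−2) = 22/38 ≈ 0.579.

θ̂_MAP = 0.579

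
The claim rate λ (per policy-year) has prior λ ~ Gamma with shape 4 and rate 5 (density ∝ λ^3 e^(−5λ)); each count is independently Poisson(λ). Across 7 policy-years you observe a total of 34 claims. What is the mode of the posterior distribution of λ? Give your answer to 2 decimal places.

Σxᵢ = 34, n = 7.
Posterior ∝ λ^3e^(−5λ) · λ^34e^(−7λ) = λ^37e^(−12λ), i.e. Gamma(shape=38, rate=12).
The mode of a Gamma(a, b) with a ≥ 1 (shape–rate) is (a−1)/b = 37/12 ≈ 3.08.

λ̂_MAP = 3.08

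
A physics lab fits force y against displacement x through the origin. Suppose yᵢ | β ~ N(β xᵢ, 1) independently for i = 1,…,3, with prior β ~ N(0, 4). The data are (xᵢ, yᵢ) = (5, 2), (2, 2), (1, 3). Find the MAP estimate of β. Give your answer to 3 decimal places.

β̂_MAP = 0.562

log p(β | y) = −Σ(yᵢ − βxᵢ)²/(2·1) − β²/(2·4) + const.
Setting the derivative to zero: Σxᵢ(yᵢ − βxᵢ)/1 − β/4 = 0, so β = Σxᵢyᵢ / (Σxᵢ² + σ²/τ²).
Σxᵢyᵢ = 5·2 + 2·2 + 1·3 = 17; Σxᵢ² = 30; σ²/τ² = 0.25.
β̂_MAP = 17 / (30 + 0.25) = 17/30.25 ≈ 0.562.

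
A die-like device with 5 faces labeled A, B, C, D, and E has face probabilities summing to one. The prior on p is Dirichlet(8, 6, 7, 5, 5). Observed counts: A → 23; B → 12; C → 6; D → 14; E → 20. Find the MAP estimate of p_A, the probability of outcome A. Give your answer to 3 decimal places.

The posterior is Dirichlet(αᵢ + nᵢ) = Dirichlet(31, 18, 13, 19, 25).
For a Dirichlet(a₁,…,a_K) with all aᵢ > 1, the mode has j-th component (aⱼ − 1)/(Σaᵢ − K).
Here Σaᵢ = 106 and K = 5, so p_A = (31 − 1)/(106 − 5) = 30/101 ≈ 0.297.

MAP estimate of p_A = 0.297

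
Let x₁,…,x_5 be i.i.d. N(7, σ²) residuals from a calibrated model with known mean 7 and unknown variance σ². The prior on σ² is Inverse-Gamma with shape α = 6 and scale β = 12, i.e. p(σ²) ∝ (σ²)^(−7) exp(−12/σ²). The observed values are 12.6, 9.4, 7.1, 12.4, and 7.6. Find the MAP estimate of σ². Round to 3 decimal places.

Sum of squared deviations about the known mean: SS = (12.6−7)² + (9.4−7)² + (7.1−7)² + (12.4−7)² + (7.6−7)² = 66.65.
The Normal likelihood contributes (σ²)^(−n/2) exp(−SS/(2σ²)), so the posterior is Inverse-Gamma(α + n/2, β + SS/2) = Inverse-Gamma(8.5, 45.325).
The mode of Inverse-Gamma(a, b) is b/(a+1) = 45.325/9.5 ≈ 4.771.

σ̂²_MAP = 4.771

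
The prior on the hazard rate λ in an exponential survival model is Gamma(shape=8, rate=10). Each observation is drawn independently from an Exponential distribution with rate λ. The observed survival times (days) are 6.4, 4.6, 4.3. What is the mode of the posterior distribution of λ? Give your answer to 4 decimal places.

λ̂_MAP = 0.3953

The Exponential(rate=λ) likelihood is ∝ λ^n e^(−λΣtᵢ). Here n = 3 and Σtᵢ = 6.4 + 4.6 + 4.3 = 15.3.
Posterior ∝ λ^7e^(−10λ) · λ^3e^(−15.3λ) = λ^10e^(−25.3λ), i.e. Gamma(11, 25.3).
Mode = (a−1)/b = 10/25.3 ≈ 0.3953.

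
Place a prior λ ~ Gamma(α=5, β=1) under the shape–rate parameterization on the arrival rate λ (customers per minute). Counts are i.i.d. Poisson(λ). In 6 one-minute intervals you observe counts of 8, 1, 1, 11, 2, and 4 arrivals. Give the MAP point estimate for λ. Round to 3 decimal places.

λ̂_MAP = 4.429

Σxᵢ = 8+1+1+11+2+4 = 27, with n = 6.
Posterior ∝ λ^4e^(−1λ) · λ^27e^(−6λ) = λ^31e^(−7λ), i.e. Gamma(shape=32, rate=7).
The mode of a Gamma(a, b) with a ≥ 1 (shape–rate) is (a−1)/b = 31/7 ≈ 4.429.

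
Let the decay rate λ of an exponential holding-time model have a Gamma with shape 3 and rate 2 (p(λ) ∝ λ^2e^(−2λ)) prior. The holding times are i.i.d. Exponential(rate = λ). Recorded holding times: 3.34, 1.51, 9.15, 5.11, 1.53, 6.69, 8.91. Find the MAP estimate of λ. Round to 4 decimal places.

λ̂_MAP = 0.2354

The Exponential(rate=λ) likelihood is ∝ λ^n e^(−λΣtᵢ). Here n = 7 and Σtᵢ = 3.34 + 1.51 + 9.15 + 5.11 + 1.53 + 6.69 + 8.91 = 36.24.
Posterior ∝ λ^2e^(−2λ) · λ^7e^(−36.24λ) = λ^9e^(−38.24λ), i.e. Gamma(10, 38.24).
Mode = (a−1)/b = 9/38.24 ≈ 0.2354.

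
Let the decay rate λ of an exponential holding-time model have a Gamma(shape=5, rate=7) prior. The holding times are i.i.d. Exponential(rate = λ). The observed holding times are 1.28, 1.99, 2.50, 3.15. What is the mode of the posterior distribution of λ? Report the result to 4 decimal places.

λ̂_MAP = 0.5025

The Exponential(rate=λ) likelihood is ∝ λ^n e^(−λΣtᵢ). Here n = 4 and Σtᵢ = 1.28 + 1.99 + 2.50 + 3.15 = 8.92.
Posterior ∝ λ^4e^(−7λ) · λ^4e^(−8.92λ) = λ^8e^(−15.92λ), i.e. Gamma(9, 15.92).
Mode = (a−1)/b = 8/15.92 ≈ 0.5025.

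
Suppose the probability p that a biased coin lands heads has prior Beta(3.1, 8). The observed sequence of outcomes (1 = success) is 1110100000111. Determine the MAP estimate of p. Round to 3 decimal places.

p̂_MAP = 0.412

Prior: Beta(3.1, 8).
Data: 7 successes in 13 trials (from the sequence). The binomial likelihood contributes p^7(1−p)^6, so the posterior is Beta(3.1+7, 8+6) = Beta(10.1, 14).
For Beta(a, b) with a, b > 1 the mode is (a−1)/(a+b−2) = 9.1/22.1 ≈ 0.412.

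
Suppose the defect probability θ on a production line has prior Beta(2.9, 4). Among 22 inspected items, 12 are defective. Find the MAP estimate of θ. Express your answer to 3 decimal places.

Prior: Beta(2.9, 4).
Data: 12 successes in 22 trials. The binomial likelihood contributes θ^12(1−θ)^10, so the posterior is Beta(2.9+12, 4+10) = Beta(14.9, 14).
For Beta(a, b) with a, b > 1 the mode is (a−1)/(a+b−2) = 13.9/26.9 ≈ 0.517.

θ̂_MAP = 0.517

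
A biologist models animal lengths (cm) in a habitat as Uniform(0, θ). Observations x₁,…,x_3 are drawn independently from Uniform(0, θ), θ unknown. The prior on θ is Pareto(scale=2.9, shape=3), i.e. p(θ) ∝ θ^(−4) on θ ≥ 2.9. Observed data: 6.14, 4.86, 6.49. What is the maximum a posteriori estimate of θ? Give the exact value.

The Uniform(0, θ) likelihood is θ^(−n) for θ ≥ max(xᵢ), zero otherwise. Here max(xᵢ) = 6.49.
Posterior ∝ θ^(−4) · θ^(−3) = θ^(−7) on θ ≥ max(2.9, 6.49) = 6.49.
This density is strictly decreasing in θ, so the posterior mode lies at the lower boundary of the support.

θ̂_MAP = 6.49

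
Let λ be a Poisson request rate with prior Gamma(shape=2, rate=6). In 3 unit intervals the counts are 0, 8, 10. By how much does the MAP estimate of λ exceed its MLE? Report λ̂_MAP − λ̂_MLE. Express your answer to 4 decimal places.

Σxᵢ = 18. Posterior is Gamma(20, 9); MAP = (20−1)/9 = 19/9 ≈ 2.11111.
MLE = x̄ = 18/3 ≈ 6.00000.
Difference = 19/9 − 18/3 = -35/9 ≈ -3.8889.

MAP − MLE = -3.8889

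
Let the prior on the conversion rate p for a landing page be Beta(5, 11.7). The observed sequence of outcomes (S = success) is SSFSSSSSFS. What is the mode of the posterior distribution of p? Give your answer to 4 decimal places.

p̂_MAP = 0.4858

Prior: Beta(5, 11.7).
Data: 8 successes in 10 trials (from the sequence). The binomial likelihood contributes p^8(1−p)^2, so the posterior is Beta(5+8, 11.7+2) = Beta(13, 13.7).
For Beta(a, b) with a, b > 1 the mode is (a−1)/(a+b−2) = 12/24.7 ≈ 0.4858.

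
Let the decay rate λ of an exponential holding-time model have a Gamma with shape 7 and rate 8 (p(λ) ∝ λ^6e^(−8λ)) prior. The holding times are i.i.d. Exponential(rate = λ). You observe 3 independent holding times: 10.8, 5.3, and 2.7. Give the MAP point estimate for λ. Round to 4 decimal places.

The Exponential(rate=λ) likelihood is ∝ λ^n e^(−λΣtᵢ). Here n = 3 and Σtᵢ = 10.8 + 5.3 + 2.7 = 18.8.
Posterior ∝ λ^6e^(−8λ) · λ^3e^(−18.8λ) = λ^9e^(−26.8λ), i.e. Gamma(10, 26.8).
Mode = (a−1)/b = 9/26.8 ≈ 0.3358.

λ̂_MAP = 0.3358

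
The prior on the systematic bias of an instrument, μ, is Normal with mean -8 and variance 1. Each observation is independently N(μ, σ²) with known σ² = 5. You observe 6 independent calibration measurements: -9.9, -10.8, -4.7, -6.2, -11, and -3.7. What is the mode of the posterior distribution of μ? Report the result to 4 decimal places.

μ̂_MAP = -7.8455

n = 6; x̄ = ((-9.9) + (-10.8) + (-4.7) + (-6.2) + (-11) + (-3.7))/6 = -46.3/6 = -463/60 ≈ -7.7167.
For a Normal prior and Normal likelihood with known variance, the posterior is Normal; its mode equals its mean, the precision-weighted average.
Prior precision 1/σ₀² = 1/1 = 1; data precision n/σ² = 6/5 = 1.2.
μ̂ = (1·(-8) + 1.2·(-463/60)) / (1 + 1.2) = (-17.26)/2.2 = -863/110 ≈ -7.8455.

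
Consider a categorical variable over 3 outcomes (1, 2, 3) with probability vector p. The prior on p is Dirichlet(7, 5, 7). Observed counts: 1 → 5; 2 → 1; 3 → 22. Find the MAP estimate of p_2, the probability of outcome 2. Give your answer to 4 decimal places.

MAP estimate: 0.1136

The posterior is Dirichlet(αᵢ + nᵢ) = Dirichlet(12, 6, 29).
For a Dirichlet(a₁,…,a_K) with all aᵢ > 1, the mode has j-th component (aⱼ − 1)/(Σaᵢ − K).
Here Σaᵢ = 47 and K = 3, so p_2 = (6 − 1)/(47 − 3) = 5/44 ≈ 0.1136.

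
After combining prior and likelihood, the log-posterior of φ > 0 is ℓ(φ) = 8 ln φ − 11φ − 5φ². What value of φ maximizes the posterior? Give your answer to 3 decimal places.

ℓ'(φ) = 8/φ − 11 − 10φ. Setting this to zero and multiplying by φ: 10φ² + 11φ − 8 = 0.
φ = (−11 + √(11² + 4·10·8)) / (2·10) = (−11 + √441) / 20 = (−11 + 21)/20 = 1/2.
ℓ''(φ) = −8/φ² − 10 < 0, confirming a maximum.

φ̂_MAP = 0.500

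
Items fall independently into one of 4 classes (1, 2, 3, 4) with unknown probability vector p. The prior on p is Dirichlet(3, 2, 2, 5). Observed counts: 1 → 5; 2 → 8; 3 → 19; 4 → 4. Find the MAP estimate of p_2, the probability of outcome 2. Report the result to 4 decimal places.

The posterior is Dirichlet(αᵢ + nᵢ) = Dirichlet(8, 10, 21, 9).
For a Dirichlet(a₁,…,a_K) with all aᵢ > 1, the mode has j-th component (aⱼ − 1)/(Σaᵢ − K).
Here Σaᵢ = 48 and K = 4, so p_2 = (10 − 1)/(48 − 4) = 9/44 ≈ 0.2045.

MAP estimate: 0.2045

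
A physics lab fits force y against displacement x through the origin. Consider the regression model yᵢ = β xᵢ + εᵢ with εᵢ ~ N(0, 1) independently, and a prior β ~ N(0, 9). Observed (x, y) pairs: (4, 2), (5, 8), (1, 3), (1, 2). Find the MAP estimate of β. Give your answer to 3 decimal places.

β̂_MAP = 1.229

log p(β | y) = −Σ(yᵢ − βxᵢ)²/(2·1) − β²/(2·9) + const.
Setting the derivative to zero: Σxᵢ(yᵢ − βxᵢ)/1 − β/9 = 0, so β = Σxᵢyᵢ / (Σxᵢ² + σ²/τ²).
Σxᵢyᵢ = 4·2 + 5·8 + 1·3 + 1·2 = 53; Σxᵢ² = 43; σ²/τ² = 1/9.
β̂_MAP = 53 / (43 + 1/9) = 53/(388/9) = 477/388 ≈ 1.229.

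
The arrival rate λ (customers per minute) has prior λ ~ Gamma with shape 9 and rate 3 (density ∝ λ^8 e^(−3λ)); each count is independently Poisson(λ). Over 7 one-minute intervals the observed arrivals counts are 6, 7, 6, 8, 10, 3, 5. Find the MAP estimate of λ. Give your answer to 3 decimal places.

Σxᵢ = 6+7+6+8+10+3+5 = 45, with n = 7.
Posterior ∝ λ^8e^(−3λ) · λ^45e^(−7λ) = λ^53e^(−10λ), i.e. Gamma(shape=54, rate=10).
The mode of a Gamma(a, b) with a ≥ 1 (shape–rate) is (a−1)/b = 53/10 ≈ 5.300.

λ̂_MAP = 5.300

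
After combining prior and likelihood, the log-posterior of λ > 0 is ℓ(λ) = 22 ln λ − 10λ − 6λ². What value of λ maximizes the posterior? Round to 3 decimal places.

λ̂_MAP = 1.000

ℓ'(λ) = 22/λ − 10 − 12λ. Setting this to zero and multiplying by λ: 12λ² + 10λ − 22 = 0.
λ = (−10 + √(10² + 4·12·22)) / (2·12) = (−10 + √1156) / 24 = (−10 + 34)/24 = 1.
ℓ''(λ) = −22/λ² − 12 < 0, confirming a maximum.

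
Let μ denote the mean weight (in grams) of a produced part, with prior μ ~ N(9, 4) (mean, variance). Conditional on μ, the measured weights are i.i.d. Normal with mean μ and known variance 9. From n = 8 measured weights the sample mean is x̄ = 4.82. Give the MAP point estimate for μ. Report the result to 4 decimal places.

n = 8, x̄ = 4.82.
For a Normal prior and Normal likelihood with known variance, the posterior is Normal; its mode equals its mean, the precision-weighted average.
Prior precision 1/σ₀² = 1/4 = 0.25; data precision n/σ² = 8/9.
μ̂ = (0.25·9 + (8/9)·4.82) / (0.25 + 8/9) = (5881/900)/(41/36) = 5881/1025 ≈ 5.7376.

μ̂_MAP = 5.7376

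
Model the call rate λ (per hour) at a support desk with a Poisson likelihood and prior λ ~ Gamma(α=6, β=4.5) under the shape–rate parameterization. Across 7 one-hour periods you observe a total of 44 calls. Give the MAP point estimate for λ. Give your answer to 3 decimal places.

Σxᵢ = 44, n = 7.
Posterior ∝ λ^5e^(−4.5λ) · λ^44e^(−7λ) = λ^49e^(−11.5λ), i.e. Gamma(shape=50, rate=11.5).
The mode of a Gamma(a, b) with a ≥ 1 (shape–rate) is (a−1)/b = 49/11.5 ≈ 4.261.

λ̂_MAP = 4.261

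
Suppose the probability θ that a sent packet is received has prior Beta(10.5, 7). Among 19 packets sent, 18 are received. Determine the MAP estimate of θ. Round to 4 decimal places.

Prior: Beta(10.5, 7).
Data: 18 successes in 19 trials. The binomial likelihood contributes θ^18(1−θ)^1, so the posterior is Beta(10.5+18, 7+1) = Beta(28.5, 8).
For Beta(a, b) with a, b > 1 the mode is (a−1)/(a+b−2) = 27.5/34.5 ≈ 0.7971.

θ̂_MAP = 0.7971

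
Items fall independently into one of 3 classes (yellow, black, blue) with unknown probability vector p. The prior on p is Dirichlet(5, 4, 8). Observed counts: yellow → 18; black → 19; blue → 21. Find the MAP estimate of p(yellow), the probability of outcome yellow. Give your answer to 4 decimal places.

MAP estimate of p(yellow) = 0.3056

The posterior is Dirichlet(αᵢ + nᵢ) = Dirichlet(23, 23, 29).
For a Dirichlet(a₁,…,a_K) with all aᵢ > 1, the mode has j-th component (aⱼ − 1)/(Σaᵢ − K).
Here Σaᵢ = 75 and K = 3, so p(yellow) = (23 − 1)/(75 − 3) = 22/72 ≈ 0.3056.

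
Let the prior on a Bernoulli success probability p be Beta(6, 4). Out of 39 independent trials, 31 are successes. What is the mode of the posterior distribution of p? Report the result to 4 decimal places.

p̂_MAP = 0.7660

Prior: Beta(6, 4).
Data: 31 successes in 39 trials. The binomial likelihood contributes p^31(1−p)^8, so the posterior is Beta(6+31, 4+8) = Beta(37, 12).
For Beta(a, b) with a, b > 1 the mode is (a−1)/(a+b−2) = 36/47 ≈ 0.7660.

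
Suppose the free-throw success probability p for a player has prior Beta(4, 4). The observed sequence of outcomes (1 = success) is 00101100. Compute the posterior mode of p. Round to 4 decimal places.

Prior: Beta(4, 4).
Data: 3 successes in 8 trials (from the sequence). The binomial likelihood contributes p^3(1−p)^5, so the posterior is Beta(4+3, 4+5) = Beta(7, 9).
For Beta(a, b) with a, b > 1 the mode is (a−1)/(a+b−2) = 6/14 ≈ 0.4286.

p̂_MAP = 0.4286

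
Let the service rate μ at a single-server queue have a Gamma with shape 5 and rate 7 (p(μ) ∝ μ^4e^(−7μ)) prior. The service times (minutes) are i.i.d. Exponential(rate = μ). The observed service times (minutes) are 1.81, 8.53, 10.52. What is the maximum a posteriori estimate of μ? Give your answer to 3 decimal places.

The Exponential(rate=μ) likelihood is ∝ μ^n e^(−μΣtᵢ). Here n = 3 and Σtᵢ = 1.81 + 8.53 + 10.52 = 20.86.
Posterior ∝ μ^4e^(−7μ) · μ^3e^(−20.86μ) = μ^7e^(−27.86μ), i.e. Gamma(8, 27.86).
Mode = (a−1)/b = 7/27.86 ≈ 0.251.

μ̂_MAP = 0.251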